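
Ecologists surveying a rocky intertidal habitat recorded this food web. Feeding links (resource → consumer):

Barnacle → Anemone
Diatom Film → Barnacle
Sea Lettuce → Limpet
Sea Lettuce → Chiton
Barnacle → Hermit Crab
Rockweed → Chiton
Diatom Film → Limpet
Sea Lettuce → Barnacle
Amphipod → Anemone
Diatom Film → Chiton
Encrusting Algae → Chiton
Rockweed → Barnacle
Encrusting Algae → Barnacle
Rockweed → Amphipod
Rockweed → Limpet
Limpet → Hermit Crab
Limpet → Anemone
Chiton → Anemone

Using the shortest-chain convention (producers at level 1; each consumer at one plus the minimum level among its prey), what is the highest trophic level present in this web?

Producers (level 1): Encrusting Algae, Rockweed, Sea Lettuce, Diatom Film.
Following each consumer down to its lowest-level prey: Encrusting Algae → Barnacle → Hermit Crab (levels 1 through 3).
All prey of Hermit Crab (Barnacle 2, Limpet 2) are at level 2 or above, so Hermit Crab is at level 1 + 2 = 3.
Every consumer has at least one prey at level 2 or below, so none exceeds level 3.

3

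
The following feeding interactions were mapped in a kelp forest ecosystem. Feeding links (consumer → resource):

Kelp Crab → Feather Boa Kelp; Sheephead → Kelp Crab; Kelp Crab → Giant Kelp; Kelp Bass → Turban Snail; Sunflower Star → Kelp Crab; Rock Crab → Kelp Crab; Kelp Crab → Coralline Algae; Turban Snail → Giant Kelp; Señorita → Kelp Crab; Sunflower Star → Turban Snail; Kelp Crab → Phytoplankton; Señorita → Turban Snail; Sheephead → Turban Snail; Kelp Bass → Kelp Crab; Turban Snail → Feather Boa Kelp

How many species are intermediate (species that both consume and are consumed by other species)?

2

Intermediate species (has both prey and predators): Kelp Crab, Turban Snail.
Count: 2.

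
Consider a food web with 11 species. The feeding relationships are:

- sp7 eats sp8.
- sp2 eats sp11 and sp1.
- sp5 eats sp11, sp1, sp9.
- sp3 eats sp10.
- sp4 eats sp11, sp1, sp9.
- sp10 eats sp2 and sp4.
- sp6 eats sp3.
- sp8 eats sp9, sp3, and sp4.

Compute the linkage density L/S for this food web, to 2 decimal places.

There are L = 16 links among S = 11 species.
L/S = 16/11 = 1.4545 ≈ 1.45.

L/S = 1.45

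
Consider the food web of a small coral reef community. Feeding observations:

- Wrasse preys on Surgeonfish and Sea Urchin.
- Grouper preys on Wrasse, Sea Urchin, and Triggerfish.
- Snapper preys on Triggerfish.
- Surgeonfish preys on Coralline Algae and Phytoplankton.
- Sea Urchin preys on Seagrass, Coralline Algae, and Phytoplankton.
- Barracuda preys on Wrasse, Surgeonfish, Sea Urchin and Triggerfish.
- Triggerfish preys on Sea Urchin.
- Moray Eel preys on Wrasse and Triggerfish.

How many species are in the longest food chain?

One longest chain: Coralline Algae → Sea Urchin → Triggerfish → Barracuda.
It has 4 species and 3 links.

4 species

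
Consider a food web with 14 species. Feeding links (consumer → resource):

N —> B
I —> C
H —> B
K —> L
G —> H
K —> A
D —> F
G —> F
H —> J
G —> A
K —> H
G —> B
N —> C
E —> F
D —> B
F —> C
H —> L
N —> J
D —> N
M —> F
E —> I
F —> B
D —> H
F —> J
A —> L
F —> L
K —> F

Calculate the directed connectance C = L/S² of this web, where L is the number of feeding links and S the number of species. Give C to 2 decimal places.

C = 0.14

The web has S = 14 species and L = 27 feeding links.
C = L / S² = 27 / 196 = 0.1378 ≈ 0.14.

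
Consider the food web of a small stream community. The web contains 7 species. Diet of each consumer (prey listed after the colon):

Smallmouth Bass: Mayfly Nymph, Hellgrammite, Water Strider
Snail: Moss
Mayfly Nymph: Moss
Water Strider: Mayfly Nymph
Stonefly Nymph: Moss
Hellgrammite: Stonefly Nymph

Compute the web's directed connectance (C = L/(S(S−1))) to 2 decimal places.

C = 0.19

The web has S = 7 species and L = 8 feeding links.
C = L / (S(S−1)) = 8 / 42 = 0.1905 ≈ 0.19.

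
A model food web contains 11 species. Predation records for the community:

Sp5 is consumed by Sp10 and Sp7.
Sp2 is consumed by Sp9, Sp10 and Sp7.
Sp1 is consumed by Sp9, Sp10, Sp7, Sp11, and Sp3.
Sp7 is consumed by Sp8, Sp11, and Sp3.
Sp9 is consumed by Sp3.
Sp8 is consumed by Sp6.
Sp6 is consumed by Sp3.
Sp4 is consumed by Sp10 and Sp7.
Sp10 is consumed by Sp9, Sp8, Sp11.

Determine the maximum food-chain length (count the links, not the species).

4 links

One longest chain: Sp1 → Sp10 → Sp8 → Sp6 → Sp3.
It has 5 species and 4 links.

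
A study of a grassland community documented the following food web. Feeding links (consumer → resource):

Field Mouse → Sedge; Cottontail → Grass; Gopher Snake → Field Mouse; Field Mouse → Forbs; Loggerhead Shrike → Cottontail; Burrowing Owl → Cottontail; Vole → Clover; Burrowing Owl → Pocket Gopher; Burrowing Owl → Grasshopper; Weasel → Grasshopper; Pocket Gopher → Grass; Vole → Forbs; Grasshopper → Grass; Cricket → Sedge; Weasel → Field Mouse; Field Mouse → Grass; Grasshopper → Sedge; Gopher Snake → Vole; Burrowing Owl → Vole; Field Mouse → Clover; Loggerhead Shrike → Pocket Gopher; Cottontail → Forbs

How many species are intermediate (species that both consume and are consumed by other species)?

5

Intermediate species (has both prey and predators): Field Mouse, Grasshopper, Cottontail, Pocket Gopher, Vole.
Count: 5.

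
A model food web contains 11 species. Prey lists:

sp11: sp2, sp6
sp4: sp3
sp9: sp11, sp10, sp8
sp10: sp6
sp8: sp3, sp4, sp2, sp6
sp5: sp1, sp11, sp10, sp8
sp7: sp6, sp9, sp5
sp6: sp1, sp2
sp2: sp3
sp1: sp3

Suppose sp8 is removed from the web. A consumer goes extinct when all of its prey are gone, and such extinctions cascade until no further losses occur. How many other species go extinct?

0

Remove sp8.
Every predator of it retains at least one other prey: sp9 still has sp11, sp10; sp5 still has sp1, sp11, sp10.
No consumer loses all prey, so no secondary extinctions occur.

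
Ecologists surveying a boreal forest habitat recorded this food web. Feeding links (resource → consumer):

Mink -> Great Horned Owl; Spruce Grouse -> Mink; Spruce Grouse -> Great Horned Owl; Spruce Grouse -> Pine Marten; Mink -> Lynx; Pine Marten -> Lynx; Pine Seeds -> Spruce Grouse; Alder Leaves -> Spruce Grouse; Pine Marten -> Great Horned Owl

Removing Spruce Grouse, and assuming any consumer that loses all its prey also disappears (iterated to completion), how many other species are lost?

Remove Spruce Grouse.
Round 1: Mink (all prey gone), Pine Marten (all prey gone) → extinct.
Round 2: Lynx (all prey gone), Great Horned Owl (all prey gone) → extinct.
No further losses. Total secondary extinctions: 4.

4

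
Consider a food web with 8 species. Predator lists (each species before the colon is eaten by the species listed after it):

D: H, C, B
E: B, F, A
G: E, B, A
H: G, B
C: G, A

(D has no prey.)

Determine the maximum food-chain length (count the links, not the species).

One longest chain: D → H → G → E → B.
It has 5 species and 4 links.

4 links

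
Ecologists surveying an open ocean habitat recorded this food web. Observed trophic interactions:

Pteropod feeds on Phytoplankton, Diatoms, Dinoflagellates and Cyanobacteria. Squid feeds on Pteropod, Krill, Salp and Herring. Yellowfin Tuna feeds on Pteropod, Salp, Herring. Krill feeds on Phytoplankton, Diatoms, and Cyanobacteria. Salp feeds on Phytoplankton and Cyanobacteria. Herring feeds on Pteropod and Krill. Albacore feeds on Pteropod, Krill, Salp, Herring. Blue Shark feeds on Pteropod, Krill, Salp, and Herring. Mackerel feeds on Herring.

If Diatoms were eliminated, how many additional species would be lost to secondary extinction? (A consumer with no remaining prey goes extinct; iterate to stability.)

0

Remove Diatoms.
Every predator of it retains at least one other prey: Pteropod still has Dinoflagellates, Phytoplankton, Cyanobacteria; Krill still has Phytoplankton, Cyanobacteria.
No consumer loses all prey, so no secondary extinctions occur.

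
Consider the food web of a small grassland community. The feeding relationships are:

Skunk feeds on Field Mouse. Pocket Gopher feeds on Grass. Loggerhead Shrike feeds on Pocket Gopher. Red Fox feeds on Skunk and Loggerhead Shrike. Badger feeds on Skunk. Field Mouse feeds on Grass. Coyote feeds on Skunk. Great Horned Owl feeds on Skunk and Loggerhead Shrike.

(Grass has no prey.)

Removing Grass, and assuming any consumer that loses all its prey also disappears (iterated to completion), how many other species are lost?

8

Remove Grass.
Round 1: Pocket Gopher (all prey gone), Field Mouse (all prey gone) → extinct.
Round 2: Loggerhead Shrike (all prey gone), Skunk (all prey gone) → extinct.
Round 3: Red Fox (all prey gone), Great Horned Owl (all prey gone), Coyote (all prey gone), Badger (all prey gone) → extinct.
No further losses. Total secondary extinctions: 8.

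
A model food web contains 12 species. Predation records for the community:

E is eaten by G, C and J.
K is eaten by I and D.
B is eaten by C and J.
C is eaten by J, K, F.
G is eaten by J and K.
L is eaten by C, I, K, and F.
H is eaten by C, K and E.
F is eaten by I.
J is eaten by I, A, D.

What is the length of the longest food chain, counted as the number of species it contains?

One longest chain: H → E → C → J → D.
It has 5 species and 4 links.

5 species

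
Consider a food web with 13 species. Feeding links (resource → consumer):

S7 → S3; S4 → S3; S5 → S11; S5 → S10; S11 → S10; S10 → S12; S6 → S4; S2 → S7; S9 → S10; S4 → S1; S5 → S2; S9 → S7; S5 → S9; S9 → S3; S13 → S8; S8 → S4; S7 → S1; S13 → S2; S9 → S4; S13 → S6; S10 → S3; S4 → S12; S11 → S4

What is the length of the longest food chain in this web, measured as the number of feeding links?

One longest chain: S5 → S11 → S4 → S12.
It has 4 species and 3 links.

3 links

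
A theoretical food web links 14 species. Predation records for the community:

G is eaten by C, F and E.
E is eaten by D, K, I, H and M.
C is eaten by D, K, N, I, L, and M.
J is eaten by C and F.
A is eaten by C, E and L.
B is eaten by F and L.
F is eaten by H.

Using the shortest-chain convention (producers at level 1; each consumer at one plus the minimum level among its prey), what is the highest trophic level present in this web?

Producers (level 1): B, A, G, J.
Following each consumer down to its lowest-level prey: A → C → M (levels 1 through 3).
All prey of M (C 2, E 2) are at level 2 or above, so M is at level 1 + 2 = 3.
Every consumer has at least one prey at level 2 or below, so none exceeds level 3.

3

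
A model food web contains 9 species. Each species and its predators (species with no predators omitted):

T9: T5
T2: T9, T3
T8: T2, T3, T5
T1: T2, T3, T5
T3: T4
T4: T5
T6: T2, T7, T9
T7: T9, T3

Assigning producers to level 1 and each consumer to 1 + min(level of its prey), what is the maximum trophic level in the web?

Producers (level 1): T8, T1, T6.
Following each consumer down to its lowest-level prey: T8 → T3 → T4 (levels 1 through 3).
All prey of T4 (T3 2) are at level 2 or above, so T4 is at level 1 + 2 = 3.
Every consumer has at least one prey at level 2 or below, so none exceeds level 3.

3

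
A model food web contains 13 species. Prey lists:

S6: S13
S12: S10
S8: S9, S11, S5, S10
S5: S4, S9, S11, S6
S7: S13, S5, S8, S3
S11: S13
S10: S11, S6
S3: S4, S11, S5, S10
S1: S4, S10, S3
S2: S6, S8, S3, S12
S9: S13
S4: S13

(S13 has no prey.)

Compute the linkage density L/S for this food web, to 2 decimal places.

L/S = 2.31

There are L = 30 links among S = 13 species.
L/S = 30/13 = 2.3077 ≈ 2.31.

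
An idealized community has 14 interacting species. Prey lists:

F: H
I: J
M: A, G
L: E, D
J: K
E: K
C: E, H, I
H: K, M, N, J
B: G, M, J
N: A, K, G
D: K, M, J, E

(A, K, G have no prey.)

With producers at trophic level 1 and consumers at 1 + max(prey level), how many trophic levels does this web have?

4

Producers (level 1): A, K, G.
A → M → H → C gives C level 4.
No species has a prey at level 4, so no species reaches level 5.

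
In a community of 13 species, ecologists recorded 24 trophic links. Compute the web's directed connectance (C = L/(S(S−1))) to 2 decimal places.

C = 0.15

The web has S = 13 species and L = 24 feeding links.
C = L / (S(S−1)) = 24 / 156 = 0.1538 ≈ 0.15.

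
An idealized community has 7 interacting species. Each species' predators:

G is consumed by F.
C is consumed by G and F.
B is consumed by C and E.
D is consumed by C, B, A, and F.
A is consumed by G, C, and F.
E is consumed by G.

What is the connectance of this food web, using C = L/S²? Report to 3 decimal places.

The web has S = 7 species and L = 13 feeding links.
C = L / S² = 13 / 49 = 0.2653 ≈ 0.265.

C = 0.265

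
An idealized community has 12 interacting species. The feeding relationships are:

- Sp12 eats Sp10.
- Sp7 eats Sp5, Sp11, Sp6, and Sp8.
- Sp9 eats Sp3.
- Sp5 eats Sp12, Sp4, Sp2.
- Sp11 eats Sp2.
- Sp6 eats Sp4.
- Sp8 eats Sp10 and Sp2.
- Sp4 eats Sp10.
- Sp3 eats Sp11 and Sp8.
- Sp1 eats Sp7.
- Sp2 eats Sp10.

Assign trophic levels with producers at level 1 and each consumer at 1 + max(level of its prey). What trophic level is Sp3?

Sp10 is a producer → level 1.
Sp2 eats Sp10 → level 2.
Sp11 eats Sp2 → level 3.
Sp3 eats Sp11 (level 3); other prey at levels: Sp8 3 → level 4.

Trophic level 4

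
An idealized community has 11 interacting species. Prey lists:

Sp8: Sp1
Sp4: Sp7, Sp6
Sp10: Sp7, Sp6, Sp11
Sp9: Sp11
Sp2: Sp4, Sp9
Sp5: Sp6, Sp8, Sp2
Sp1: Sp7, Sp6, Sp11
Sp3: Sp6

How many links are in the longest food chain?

3 links

One longest chain: Sp7 → Sp1 → Sp8 → Sp5.
It has 4 species and 3 links.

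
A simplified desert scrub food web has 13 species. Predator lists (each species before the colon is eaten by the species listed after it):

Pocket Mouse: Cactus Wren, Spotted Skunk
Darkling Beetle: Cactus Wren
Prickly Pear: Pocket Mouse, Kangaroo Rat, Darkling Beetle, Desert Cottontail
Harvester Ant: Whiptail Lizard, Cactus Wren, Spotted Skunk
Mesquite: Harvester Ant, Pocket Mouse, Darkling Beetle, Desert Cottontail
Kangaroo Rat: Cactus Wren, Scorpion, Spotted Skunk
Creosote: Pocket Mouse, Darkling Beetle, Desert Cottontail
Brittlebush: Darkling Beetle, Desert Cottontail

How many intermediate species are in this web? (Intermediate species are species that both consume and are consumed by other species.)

Intermediate species (has both prey and predators): Harvester Ant, Pocket Mouse, Kangaroo Rat, Darkling Beetle.
Count: 4.

4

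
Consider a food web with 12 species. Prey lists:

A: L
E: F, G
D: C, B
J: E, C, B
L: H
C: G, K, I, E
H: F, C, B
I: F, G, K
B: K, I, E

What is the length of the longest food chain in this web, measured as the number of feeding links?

One longest chain: F → I → C → H → L → A.
It has 6 species and 5 links.

5 links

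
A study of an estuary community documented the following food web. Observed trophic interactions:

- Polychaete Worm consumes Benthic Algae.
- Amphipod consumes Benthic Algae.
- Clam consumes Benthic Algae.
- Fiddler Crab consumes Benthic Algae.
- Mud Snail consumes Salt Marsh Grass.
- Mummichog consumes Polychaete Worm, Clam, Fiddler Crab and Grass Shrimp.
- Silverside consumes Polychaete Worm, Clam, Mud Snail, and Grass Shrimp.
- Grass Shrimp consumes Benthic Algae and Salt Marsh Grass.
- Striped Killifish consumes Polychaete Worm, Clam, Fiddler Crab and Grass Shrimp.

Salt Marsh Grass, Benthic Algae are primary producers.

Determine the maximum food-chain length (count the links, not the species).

One longest chain: Salt Marsh Grass → Grass Shrimp → Striped Killifish.
It has 3 species and 2 links.

2 links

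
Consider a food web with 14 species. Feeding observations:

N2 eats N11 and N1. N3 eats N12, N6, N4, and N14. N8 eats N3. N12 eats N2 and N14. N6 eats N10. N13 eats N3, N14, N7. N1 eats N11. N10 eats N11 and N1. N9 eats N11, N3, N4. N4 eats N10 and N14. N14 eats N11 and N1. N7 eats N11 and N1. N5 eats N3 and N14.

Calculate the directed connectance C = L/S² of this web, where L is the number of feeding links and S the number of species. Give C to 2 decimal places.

The web has S = 14 species and L = 27 feeding links.
C = L / S² = 27 / 196 = 0.1378 ≈ 0.14.

C = 0.14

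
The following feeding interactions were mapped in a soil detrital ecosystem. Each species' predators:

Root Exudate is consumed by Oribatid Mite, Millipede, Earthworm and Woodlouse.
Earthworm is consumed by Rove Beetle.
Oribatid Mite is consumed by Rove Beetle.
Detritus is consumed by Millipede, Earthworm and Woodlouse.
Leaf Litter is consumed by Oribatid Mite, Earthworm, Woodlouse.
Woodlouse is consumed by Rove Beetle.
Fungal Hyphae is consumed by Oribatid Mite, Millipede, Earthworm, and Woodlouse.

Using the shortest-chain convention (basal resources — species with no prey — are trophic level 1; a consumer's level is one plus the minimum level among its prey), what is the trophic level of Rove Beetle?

Leaf Litter has no prey (basal) → level 1.
Earthworm eats Leaf Litter → level 2.
Rove Beetle eats Earthworm → level 3.
No prey of Rove Beetle is below level 2, so 3 is the minimum.

Trophic level 3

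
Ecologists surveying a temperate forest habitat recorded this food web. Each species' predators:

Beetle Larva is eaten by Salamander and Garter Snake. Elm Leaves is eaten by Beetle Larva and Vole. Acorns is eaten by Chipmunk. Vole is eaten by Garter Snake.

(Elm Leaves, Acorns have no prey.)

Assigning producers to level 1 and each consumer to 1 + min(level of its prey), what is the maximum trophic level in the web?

Producers (level 1): Elm Leaves, Acorns.
Following each consumer down to its lowest-level prey: Elm Leaves → Beetle Larva → Salamander (levels 1 through 3).
All prey of Salamander (Beetle Larva 2) are at level 2 or above, so Salamander is at level 1 + 2 = 3.
Every consumer has at least one prey at level 2 or below, so none exceeds level 3.

3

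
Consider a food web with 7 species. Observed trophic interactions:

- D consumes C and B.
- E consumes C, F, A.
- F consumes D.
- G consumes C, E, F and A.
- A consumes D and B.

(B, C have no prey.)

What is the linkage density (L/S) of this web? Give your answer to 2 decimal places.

L/S = 1.71

There are L = 12 links among S = 7 species.
L/S = 12/7 = 1.7143 ≈ 1.71.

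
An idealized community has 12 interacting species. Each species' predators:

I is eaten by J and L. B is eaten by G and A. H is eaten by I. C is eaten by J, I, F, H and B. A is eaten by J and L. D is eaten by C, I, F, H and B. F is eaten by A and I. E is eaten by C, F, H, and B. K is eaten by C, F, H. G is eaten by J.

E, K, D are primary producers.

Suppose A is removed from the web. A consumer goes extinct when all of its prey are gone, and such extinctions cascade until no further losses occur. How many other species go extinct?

0

Remove A.
Every predator of it retains at least one other prey: L still has I; J still has C, I, G.
No consumer loses all prey, so no secondary extinctions occur.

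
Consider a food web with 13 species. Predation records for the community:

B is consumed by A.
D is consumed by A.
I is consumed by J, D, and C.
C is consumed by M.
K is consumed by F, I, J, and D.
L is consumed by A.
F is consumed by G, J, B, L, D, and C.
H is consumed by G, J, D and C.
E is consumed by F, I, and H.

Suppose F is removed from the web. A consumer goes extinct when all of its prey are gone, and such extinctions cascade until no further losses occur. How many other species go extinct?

Remove F.
Round 1: L (all prey gone), B (all prey gone) → extinct.
No further losses. Total secondary extinctions: 2.

2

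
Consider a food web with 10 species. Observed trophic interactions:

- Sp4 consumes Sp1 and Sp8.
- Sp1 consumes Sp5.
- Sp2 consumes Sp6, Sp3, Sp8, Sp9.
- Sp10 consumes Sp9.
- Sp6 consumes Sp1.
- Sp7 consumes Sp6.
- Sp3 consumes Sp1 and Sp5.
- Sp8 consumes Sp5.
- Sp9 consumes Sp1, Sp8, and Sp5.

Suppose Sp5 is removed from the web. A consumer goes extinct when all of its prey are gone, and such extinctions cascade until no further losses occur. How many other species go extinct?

9

Remove Sp5.
Round 1: Sp8 (all prey gone), Sp1 (all prey gone) → extinct.
Round 2: Sp4 (all prey gone), Sp3 (all prey gone), Sp9 (all prey gone), Sp6 (all prey gone) → extinct.
Round 3: Sp7 (all prey gone), Sp10 (all prey gone), Sp2 (all prey gone) → extinct.
No further losses. Total secondary extinctions: 9.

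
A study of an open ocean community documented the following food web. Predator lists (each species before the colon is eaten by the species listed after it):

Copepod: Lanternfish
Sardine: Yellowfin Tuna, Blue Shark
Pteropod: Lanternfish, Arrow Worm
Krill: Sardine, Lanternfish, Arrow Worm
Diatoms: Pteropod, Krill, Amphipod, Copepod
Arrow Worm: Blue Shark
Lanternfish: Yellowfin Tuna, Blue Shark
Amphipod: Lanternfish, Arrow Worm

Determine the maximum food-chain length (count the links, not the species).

3 links

One longest chain: Diatoms → Krill → Sardine → Yellowfin Tuna.
It has 4 species and 3 links.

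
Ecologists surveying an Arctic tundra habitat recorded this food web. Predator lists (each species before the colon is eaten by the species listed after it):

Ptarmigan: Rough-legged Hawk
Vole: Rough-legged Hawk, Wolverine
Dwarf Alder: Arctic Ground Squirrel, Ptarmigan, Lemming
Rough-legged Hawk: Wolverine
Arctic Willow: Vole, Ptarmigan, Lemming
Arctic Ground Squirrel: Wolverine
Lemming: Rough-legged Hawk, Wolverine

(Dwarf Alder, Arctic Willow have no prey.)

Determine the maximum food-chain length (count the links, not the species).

3 links

One longest chain: Arctic Willow → Vole → Rough-legged Hawk → Wolverine.
It has 4 species and 3 links.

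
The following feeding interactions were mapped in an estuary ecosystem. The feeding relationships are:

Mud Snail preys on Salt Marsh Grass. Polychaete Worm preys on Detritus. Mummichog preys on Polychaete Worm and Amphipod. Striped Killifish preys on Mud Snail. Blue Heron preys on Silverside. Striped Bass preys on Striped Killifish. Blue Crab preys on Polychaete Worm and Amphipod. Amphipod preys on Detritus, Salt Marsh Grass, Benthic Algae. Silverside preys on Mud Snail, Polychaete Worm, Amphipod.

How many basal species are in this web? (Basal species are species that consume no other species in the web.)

Basal species (no prey listed): Salt Marsh Grass, Detritus, Benthic Algae.
Count: 3.

3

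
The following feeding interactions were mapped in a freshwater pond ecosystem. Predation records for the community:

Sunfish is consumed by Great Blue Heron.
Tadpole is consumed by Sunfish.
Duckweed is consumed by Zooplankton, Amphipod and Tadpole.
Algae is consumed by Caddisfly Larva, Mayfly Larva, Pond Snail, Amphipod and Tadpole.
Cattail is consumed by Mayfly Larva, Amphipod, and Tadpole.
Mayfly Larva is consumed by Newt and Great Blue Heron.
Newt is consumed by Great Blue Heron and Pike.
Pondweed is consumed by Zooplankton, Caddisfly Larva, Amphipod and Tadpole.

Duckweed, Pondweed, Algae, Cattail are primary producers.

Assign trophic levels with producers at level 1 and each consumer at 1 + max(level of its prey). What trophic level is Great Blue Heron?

Algae is a producer → level 1.
Mayfly Larva eats Algae (level 1); other prey at levels: Cattail 1 → level 2.
Newt eats Mayfly Larva → level 3.
Great Blue Heron eats Newt (level 3); other prey at levels: Mayfly Larva 2, Sunfish 3 → level 4.

Trophic level 4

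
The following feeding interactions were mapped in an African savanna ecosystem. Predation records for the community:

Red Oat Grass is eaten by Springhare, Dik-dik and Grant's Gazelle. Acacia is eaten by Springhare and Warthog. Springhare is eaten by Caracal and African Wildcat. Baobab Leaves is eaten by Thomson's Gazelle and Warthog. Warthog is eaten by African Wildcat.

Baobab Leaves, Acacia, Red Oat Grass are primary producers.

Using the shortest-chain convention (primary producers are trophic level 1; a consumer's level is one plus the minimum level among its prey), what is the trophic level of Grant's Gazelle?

Trophic level 2

Red Oat Grass is a producer → level 1.
Grant's Gazelle eats Red Oat Grass → level 2.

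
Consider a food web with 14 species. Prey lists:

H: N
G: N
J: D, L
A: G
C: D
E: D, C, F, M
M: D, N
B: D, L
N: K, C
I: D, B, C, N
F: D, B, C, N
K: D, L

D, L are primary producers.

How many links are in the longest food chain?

4 links

One longest chain: D → K → N → G → A.
It has 5 species and 4 links.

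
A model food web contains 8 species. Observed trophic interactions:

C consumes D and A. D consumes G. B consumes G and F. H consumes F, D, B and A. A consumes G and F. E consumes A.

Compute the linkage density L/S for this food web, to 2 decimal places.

There are L = 12 links among S = 8 species.
L/S = 12/8 = 1.5000 ≈ 1.50.

L/S = 1.50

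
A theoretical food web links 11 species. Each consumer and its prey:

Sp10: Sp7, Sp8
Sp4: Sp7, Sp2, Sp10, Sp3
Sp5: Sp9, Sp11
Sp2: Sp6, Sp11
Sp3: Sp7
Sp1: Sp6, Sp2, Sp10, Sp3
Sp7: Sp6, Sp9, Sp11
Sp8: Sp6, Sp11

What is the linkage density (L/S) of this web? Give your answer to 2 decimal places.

There are L = 20 links among S = 11 species.
L/S = 20/11 = 1.8182 ≈ 1.82.

L/S = 1.82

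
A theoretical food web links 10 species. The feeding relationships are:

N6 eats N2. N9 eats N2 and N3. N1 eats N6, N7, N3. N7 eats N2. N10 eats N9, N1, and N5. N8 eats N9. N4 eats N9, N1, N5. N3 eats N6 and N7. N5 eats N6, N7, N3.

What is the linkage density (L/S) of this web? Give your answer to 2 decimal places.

There are L = 19 links among S = 10 species.
L/S = 19/10 = 1.9000 ≈ 1.90.

L/S = 1.90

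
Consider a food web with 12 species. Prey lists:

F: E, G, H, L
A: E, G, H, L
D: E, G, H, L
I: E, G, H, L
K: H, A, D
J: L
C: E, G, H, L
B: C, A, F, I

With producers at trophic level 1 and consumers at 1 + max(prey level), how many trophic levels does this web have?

Producers (level 1): E, G, H, L.
E → D → K gives K level 3.
No species has a prey at level 3, so no species reaches level 4.

3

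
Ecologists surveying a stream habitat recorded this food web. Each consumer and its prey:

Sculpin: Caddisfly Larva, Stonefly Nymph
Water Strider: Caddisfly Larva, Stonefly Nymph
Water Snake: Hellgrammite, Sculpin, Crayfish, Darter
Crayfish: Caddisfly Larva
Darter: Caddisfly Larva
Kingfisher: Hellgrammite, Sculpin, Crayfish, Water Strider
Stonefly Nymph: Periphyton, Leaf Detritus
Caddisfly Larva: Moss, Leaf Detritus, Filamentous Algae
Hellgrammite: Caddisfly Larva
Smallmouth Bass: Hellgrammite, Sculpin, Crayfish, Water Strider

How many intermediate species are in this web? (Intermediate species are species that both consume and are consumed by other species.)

7

Intermediate species (has both prey and predators): Caddisfly Larva, Stonefly Nymph, Hellgrammite, Sculpin, Crayfish, Water Strider, Darter.
Count: 7.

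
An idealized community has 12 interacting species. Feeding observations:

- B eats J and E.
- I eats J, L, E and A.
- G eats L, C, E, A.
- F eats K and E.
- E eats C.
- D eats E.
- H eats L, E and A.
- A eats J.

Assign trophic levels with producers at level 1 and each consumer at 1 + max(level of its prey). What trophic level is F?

C is a producer → level 1.
E eats C → level 2.
F eats E (level 2); other prey at levels: K 1 → level 3.

Trophic level 3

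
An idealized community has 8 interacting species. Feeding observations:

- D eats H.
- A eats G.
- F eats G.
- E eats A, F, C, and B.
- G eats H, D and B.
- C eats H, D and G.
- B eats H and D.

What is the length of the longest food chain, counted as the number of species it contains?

One longest chain: H → D → B → G → F → E.
It has 6 species and 5 links.

6 species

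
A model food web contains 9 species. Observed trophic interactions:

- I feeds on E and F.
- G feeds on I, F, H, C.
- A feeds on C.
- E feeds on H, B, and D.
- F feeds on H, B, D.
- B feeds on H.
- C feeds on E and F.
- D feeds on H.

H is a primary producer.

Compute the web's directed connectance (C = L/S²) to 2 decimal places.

The web has S = 9 species and L = 17 feeding links.
C = L / S² = 17 / 81 = 0.2099 ≈ 0.21.

C = 0.21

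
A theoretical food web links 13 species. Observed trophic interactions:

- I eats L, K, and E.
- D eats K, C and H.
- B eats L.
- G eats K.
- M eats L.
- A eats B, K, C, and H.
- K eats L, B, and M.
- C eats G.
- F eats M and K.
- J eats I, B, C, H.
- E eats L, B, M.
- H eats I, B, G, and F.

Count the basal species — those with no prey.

Basal species (no prey listed): L.
Count: 1.

1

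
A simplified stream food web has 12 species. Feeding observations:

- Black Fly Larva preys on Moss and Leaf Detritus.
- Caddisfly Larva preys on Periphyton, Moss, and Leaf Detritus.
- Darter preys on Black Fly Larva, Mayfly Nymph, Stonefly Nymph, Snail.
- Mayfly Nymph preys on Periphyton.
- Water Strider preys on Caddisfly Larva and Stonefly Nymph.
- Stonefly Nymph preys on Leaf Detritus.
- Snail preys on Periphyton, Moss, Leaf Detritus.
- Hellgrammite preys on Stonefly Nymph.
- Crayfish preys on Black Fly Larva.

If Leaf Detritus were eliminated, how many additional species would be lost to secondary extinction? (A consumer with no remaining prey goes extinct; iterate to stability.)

Remove Leaf Detritus.
Round 1: Stonefly Nymph (all prey gone) → extinct.
Round 2: Hellgrammite (all prey gone) → extinct.
No further losses. Total secondary extinctions: 2.

2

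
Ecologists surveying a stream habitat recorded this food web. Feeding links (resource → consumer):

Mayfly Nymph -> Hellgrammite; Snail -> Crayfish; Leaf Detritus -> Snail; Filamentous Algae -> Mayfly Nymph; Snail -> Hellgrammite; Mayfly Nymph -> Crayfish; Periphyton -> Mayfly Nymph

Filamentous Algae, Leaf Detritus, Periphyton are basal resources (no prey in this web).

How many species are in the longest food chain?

One longest chain: Filamentous Algae → Mayfly Nymph → Hellgrammite.
It has 3 species and 2 links.

3 species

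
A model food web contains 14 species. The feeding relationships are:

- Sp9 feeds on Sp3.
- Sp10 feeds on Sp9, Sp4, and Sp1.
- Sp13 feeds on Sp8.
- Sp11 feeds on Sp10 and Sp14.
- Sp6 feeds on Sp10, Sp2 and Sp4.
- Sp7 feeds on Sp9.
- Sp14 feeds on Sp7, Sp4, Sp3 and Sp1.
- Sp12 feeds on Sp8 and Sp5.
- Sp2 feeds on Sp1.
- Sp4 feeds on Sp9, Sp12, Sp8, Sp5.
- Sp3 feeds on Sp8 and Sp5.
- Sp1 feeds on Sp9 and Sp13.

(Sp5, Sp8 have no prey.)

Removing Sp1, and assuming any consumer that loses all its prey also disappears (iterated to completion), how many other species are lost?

1

Remove Sp1.
Round 1: Sp2 (all prey gone) → extinct.
No further losses. Total secondary extinctions: 1.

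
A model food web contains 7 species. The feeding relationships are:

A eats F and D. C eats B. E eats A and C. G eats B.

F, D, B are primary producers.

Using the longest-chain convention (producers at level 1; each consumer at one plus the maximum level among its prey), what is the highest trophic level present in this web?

3

Producers (level 1): F, D, B.
B → C → E gives E level 3.
No species has a prey at level 3, so no species reaches level 4.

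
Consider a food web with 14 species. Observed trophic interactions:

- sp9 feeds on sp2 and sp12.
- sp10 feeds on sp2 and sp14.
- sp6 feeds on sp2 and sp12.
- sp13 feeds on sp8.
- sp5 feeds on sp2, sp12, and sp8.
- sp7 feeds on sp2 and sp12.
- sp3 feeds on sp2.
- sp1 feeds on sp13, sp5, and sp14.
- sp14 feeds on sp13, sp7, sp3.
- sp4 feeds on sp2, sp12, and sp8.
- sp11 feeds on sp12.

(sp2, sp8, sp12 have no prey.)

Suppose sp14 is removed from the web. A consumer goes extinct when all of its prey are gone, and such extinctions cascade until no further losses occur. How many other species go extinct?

0

Remove sp14.
Every predator of it retains at least one other prey: sp1 still has sp5, sp13; sp10 still has sp2.
No consumer loses all prey, so no secondary extinctions occur.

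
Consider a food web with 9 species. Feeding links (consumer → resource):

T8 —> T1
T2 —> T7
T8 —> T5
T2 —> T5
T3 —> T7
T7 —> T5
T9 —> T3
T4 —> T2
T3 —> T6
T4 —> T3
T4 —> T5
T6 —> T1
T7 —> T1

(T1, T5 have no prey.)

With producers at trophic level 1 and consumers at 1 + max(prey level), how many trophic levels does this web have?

4

Producers (level 1): T1, T5.
T1 → T7 → T3 → T9 gives T9 level 4.
No species has a prey at level 4, so no species reaches level 5.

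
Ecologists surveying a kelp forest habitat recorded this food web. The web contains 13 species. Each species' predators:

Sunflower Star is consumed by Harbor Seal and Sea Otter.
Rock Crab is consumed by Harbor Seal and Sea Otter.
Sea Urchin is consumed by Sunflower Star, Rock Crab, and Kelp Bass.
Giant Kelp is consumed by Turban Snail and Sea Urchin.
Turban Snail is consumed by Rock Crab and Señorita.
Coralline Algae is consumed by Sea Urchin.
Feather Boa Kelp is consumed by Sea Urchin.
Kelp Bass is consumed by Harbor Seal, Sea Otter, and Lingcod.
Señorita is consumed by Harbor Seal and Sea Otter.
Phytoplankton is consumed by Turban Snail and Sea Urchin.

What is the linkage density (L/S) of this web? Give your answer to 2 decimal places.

L/S = 1.54

There are L = 20 links among S = 13 species.
L/S = 20/13 = 1.5385 ≈ 1.54.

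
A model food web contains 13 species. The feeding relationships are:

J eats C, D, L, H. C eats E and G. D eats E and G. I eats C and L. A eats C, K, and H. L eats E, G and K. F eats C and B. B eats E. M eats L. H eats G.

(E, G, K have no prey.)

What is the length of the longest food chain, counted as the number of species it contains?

One longest chain: E → L → M.
It has 3 species and 2 links.

3 species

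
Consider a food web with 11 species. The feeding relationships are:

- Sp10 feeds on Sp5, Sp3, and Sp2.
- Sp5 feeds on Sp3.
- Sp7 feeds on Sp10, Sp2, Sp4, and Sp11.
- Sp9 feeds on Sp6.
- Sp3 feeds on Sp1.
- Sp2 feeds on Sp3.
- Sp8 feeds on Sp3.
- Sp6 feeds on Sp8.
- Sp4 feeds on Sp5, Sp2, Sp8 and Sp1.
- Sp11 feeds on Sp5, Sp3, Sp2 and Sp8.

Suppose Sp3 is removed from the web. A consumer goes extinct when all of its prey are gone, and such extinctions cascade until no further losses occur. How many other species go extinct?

Remove Sp3.
Round 1: Sp2 (all prey gone), Sp8 (all prey gone), Sp5 (all prey gone) → extinct.
Round 2: Sp6 (all prey gone), Sp10 (all prey gone), Sp11 (all prey gone) → extinct.
Round 3: Sp9 (all prey gone) → extinct.
No further losses. Total secondary extinctions: 7.

7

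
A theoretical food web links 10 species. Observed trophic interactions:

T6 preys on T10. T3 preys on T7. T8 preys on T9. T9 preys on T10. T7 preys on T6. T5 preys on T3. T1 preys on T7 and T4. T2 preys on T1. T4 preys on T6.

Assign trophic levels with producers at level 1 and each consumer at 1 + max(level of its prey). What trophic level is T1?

Trophic level 4

T10 is a producer → level 1.
T6 eats T10 → level 2.
T7 eats T6 → level 3.
T1 eats T7 (level 3); other prey at levels: T4 3 → level 4.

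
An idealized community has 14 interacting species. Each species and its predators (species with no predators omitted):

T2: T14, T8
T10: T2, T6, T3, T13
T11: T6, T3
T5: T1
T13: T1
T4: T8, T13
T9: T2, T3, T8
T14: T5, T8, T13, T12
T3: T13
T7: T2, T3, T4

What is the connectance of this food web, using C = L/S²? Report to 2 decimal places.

C = 0.12

The web has S = 14 species and L = 23 feeding links.
C = L / S² = 23 / 196 = 0.1173 ≈ 0.12.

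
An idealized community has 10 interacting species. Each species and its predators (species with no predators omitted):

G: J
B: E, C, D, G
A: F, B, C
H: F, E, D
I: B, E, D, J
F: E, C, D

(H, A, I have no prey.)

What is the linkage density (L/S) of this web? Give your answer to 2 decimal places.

There are L = 18 links among S = 10 species.
L/S = 18/10 = 1.8000 ≈ 1.80.

L/S = 1.80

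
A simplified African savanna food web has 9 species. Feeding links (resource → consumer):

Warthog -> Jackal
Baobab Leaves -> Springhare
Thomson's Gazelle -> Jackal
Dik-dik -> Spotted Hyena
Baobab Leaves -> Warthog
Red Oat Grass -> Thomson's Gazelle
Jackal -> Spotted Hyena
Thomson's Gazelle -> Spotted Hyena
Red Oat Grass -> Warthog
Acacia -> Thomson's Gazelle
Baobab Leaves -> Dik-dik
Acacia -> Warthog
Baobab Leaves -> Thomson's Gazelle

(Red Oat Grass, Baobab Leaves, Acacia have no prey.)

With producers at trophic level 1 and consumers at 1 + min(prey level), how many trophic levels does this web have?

3

Producers (level 1): Red Oat Grass, Baobab Leaves, Acacia.
Following each consumer down to its lowest-level prey: Red Oat Grass → Thomson's Gazelle → Jackal (levels 1 through 3).
All prey of Jackal (Thomson's Gazelle 2, Warthog 2) are at level 2 or above, so Jackal is at level 1 + 2 = 3.
Every consumer has at least one prey at level 2 or below, so none exceeds level 3.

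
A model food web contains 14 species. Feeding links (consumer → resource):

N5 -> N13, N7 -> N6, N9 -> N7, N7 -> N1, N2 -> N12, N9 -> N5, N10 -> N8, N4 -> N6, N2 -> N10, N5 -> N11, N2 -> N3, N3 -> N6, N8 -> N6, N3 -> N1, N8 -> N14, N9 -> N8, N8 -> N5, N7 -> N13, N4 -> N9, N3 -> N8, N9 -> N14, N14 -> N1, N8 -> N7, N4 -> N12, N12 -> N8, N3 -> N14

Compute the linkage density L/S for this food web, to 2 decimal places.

L/S = 1.86

There are L = 26 links among S = 14 species.
L/S = 26/14 = 1.8571 ≈ 1.86.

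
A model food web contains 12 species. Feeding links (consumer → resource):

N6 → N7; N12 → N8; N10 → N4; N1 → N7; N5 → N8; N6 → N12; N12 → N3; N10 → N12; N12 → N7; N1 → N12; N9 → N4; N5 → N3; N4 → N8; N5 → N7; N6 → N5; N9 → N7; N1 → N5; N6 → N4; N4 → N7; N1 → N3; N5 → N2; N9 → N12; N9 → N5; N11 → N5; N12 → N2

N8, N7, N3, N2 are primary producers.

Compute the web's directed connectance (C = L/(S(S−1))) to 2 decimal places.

The web has S = 12 species and L = 25 feeding links.
C = L / (S(S−1)) = 25 / 132 = 0.1894 ≈ 0.19.

C = 0.19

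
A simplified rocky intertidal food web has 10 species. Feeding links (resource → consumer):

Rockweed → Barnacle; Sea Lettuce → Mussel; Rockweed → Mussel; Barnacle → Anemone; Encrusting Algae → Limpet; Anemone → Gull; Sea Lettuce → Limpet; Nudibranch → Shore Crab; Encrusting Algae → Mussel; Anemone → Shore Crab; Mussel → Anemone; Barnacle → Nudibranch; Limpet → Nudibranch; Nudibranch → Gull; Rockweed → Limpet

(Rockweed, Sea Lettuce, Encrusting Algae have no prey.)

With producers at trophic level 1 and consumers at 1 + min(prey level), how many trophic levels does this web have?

Producers (level 1): Rockweed, Sea Lettuce, Encrusting Algae.
Following each consumer down to its lowest-level prey: Rockweed → Barnacle → Nudibranch → Shore Crab (levels 1 through 4).
All prey of Shore Crab (Nudibranch 3, Anemone 3) are at level 3 or above, so Shore Crab is at level 1 + 3 = 4.
Every consumer has at least one prey at level 3 or below, so none exceeds level 4.

4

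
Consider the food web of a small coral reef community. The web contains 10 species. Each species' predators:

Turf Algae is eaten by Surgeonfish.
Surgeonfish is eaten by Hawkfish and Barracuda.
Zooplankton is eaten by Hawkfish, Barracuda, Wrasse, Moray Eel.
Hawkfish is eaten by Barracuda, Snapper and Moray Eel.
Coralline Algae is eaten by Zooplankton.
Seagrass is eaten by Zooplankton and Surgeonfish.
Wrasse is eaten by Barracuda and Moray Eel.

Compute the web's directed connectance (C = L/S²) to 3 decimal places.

The web has S = 10 species and L = 15 feeding links.
C = L / S² = 15 / 100 = 0.1500 ≈ 0.150.

C = 0.150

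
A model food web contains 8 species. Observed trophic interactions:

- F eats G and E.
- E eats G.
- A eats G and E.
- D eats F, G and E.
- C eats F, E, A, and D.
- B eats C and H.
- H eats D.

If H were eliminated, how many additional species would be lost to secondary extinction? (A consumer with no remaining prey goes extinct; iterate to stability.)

0

Remove H.
Every predator of it retains at least one other prey: B still has C.
No consumer loses all prey, so no secondary extinctions occur.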